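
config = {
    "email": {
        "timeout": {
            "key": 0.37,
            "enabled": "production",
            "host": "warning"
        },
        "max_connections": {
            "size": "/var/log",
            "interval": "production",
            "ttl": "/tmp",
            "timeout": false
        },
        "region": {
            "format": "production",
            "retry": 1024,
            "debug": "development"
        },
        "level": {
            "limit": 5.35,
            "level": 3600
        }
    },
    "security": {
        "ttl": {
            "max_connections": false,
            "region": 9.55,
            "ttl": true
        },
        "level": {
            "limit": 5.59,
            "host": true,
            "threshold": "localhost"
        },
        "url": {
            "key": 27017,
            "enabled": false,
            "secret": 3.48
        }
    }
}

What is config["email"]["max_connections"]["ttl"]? "/tmp"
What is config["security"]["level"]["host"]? True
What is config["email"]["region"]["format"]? "production"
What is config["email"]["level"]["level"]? 3600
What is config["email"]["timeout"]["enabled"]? "production"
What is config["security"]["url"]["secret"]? 3.48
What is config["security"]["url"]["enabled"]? False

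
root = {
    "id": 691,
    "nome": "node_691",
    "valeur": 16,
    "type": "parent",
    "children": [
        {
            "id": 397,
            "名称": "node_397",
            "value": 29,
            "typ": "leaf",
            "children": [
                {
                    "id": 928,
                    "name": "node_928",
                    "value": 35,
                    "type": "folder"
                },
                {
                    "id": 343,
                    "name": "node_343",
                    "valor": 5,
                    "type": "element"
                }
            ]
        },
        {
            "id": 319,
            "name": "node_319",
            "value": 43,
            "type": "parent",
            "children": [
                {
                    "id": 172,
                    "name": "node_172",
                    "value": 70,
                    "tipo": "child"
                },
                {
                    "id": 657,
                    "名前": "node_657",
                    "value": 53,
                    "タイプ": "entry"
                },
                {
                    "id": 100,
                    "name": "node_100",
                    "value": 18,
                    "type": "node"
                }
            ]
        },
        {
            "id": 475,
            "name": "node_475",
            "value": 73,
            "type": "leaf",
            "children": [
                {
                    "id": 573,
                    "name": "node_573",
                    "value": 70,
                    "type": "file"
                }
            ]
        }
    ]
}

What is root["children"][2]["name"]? "node_475"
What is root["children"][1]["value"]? 43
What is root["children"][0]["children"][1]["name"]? "node_343"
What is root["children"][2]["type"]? "leaf"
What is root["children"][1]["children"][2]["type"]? "node"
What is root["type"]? "parent"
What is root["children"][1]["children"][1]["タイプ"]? "entry"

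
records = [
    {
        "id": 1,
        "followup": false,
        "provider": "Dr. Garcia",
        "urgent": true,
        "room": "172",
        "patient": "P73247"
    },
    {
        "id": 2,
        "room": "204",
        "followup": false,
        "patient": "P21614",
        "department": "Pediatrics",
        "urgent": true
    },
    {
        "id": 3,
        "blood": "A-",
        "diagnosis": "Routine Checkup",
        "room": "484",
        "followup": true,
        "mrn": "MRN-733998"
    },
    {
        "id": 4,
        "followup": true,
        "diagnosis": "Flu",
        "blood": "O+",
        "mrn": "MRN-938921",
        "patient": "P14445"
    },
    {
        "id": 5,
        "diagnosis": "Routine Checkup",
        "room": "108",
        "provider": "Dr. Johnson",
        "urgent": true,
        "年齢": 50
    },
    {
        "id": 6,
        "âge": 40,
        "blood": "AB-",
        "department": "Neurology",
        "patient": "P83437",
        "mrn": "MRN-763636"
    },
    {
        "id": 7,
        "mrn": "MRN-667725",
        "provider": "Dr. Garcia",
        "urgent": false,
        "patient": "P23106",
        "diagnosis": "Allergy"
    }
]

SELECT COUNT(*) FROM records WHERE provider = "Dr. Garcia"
2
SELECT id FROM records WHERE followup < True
[1, 2]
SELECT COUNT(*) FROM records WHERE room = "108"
1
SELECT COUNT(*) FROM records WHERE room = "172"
1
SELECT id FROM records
[1, 2, 3, 4, 5, 6, 7]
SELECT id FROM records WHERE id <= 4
[1, 2, 3, 4]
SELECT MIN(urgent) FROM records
False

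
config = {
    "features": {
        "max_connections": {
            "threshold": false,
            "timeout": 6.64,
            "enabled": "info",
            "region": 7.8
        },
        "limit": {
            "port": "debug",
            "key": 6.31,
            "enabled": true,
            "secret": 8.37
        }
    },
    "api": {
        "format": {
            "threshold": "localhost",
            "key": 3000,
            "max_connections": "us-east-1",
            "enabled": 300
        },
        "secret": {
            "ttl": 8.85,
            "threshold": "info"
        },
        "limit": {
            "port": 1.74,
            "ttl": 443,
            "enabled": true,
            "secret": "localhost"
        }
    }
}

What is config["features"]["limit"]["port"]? "debug"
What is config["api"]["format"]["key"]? 3000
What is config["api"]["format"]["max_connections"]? "us-east-1"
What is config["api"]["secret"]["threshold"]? "info"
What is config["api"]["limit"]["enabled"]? True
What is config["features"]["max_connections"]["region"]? 7.8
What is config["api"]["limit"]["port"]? 1.74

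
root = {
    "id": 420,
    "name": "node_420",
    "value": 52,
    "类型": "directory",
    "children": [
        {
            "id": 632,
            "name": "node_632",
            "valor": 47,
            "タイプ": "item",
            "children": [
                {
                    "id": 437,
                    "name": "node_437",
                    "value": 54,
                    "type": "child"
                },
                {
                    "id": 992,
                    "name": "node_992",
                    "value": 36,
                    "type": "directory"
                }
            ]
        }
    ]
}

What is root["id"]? 420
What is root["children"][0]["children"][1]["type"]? "directory"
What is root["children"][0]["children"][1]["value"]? 36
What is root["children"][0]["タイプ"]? "item"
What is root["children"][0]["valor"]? 47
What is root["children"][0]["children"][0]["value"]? 54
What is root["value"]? 52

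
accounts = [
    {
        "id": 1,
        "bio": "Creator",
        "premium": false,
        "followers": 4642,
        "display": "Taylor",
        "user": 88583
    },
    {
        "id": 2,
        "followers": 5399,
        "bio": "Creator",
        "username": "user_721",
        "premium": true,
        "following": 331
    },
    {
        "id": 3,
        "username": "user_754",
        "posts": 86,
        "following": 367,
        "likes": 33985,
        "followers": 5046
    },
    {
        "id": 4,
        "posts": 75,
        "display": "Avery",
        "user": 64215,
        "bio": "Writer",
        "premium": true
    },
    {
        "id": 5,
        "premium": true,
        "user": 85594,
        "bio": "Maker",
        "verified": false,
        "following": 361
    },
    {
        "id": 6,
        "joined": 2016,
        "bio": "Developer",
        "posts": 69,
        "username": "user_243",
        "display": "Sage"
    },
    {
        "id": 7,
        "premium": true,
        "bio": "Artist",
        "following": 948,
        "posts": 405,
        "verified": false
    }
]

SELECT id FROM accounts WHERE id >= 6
[6, 7]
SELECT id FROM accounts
[1, 2, 3, 4, 5, 6, 7]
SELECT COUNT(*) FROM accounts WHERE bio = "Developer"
1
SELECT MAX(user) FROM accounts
88583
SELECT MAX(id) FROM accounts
7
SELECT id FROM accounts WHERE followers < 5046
[1]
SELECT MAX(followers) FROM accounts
5399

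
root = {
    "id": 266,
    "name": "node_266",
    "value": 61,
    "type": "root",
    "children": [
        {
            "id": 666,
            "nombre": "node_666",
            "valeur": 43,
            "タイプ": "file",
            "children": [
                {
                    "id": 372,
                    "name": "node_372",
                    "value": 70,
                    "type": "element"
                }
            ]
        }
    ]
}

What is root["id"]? 266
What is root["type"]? "root"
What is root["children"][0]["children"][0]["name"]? "node_372"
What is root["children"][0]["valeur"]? 43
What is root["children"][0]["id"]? 666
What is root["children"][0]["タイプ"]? "file"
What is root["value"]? 61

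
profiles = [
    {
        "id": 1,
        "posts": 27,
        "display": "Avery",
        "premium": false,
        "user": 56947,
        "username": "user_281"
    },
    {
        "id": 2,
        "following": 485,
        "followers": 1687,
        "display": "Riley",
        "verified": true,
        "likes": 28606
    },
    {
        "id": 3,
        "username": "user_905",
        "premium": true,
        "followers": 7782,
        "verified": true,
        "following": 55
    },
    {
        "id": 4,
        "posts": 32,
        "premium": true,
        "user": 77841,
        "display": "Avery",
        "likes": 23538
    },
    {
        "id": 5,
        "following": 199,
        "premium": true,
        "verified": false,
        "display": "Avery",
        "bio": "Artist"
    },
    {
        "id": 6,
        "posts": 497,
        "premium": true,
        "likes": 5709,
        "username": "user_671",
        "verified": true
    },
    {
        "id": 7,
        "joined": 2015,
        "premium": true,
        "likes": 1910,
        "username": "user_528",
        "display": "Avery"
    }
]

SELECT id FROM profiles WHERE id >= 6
[6, 7]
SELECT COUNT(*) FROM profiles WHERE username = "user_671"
1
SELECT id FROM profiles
[1, 2, 3, 4, 5, 6, 7]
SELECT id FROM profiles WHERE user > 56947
[4]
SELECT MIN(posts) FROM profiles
27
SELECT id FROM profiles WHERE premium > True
[]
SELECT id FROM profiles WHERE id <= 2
[1, 2]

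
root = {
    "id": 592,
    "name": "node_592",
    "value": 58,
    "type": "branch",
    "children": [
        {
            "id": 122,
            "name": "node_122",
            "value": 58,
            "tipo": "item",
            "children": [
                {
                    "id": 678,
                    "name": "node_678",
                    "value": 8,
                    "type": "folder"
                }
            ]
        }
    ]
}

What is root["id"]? 592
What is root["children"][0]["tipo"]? "item"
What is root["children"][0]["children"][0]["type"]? "folder"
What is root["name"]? "node_592"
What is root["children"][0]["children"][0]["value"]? 8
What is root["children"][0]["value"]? 58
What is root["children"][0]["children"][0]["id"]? 678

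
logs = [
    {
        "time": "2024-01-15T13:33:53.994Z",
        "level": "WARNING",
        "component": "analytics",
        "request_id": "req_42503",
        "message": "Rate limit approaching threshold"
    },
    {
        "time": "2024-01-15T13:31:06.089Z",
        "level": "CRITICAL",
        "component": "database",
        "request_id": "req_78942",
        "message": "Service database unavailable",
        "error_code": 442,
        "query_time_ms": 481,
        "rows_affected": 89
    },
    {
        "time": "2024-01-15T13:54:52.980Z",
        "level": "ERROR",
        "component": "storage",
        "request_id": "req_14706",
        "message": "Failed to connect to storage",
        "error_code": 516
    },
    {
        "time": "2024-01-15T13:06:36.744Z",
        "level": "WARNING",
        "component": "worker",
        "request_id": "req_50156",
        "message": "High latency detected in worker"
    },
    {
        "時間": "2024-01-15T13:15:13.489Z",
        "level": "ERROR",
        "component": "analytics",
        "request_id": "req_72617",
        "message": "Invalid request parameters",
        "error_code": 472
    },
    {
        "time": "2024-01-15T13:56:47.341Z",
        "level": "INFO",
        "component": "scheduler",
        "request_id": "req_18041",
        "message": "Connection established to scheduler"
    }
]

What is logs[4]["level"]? "ERROR"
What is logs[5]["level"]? "INFO"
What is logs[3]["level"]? "WARNING"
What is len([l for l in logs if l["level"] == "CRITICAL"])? 1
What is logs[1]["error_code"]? 442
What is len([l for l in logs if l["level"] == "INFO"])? 1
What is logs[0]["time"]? "2024-01-15T13:33:53.994Z"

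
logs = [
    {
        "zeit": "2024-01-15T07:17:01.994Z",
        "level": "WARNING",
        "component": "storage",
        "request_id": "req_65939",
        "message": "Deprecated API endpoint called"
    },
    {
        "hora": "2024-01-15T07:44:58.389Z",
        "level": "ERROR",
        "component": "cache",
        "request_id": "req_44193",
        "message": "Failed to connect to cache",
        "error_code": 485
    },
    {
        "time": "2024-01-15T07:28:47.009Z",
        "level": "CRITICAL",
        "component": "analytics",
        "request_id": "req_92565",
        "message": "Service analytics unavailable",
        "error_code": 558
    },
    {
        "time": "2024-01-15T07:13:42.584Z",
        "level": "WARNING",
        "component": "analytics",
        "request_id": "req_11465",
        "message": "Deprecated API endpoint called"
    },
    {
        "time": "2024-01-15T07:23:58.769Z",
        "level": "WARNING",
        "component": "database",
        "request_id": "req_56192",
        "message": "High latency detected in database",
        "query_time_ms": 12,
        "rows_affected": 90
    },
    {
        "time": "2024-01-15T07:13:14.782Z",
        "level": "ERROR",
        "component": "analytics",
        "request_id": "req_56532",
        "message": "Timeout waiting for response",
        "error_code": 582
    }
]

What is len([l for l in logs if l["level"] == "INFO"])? 0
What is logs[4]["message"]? "High latency detected in database"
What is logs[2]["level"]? "CRITICAL"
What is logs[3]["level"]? "WARNING"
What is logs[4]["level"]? "WARNING"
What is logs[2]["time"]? "2024-01-15T07:28:47.009Z"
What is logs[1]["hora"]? "2024-01-15T07:44:58.389Z"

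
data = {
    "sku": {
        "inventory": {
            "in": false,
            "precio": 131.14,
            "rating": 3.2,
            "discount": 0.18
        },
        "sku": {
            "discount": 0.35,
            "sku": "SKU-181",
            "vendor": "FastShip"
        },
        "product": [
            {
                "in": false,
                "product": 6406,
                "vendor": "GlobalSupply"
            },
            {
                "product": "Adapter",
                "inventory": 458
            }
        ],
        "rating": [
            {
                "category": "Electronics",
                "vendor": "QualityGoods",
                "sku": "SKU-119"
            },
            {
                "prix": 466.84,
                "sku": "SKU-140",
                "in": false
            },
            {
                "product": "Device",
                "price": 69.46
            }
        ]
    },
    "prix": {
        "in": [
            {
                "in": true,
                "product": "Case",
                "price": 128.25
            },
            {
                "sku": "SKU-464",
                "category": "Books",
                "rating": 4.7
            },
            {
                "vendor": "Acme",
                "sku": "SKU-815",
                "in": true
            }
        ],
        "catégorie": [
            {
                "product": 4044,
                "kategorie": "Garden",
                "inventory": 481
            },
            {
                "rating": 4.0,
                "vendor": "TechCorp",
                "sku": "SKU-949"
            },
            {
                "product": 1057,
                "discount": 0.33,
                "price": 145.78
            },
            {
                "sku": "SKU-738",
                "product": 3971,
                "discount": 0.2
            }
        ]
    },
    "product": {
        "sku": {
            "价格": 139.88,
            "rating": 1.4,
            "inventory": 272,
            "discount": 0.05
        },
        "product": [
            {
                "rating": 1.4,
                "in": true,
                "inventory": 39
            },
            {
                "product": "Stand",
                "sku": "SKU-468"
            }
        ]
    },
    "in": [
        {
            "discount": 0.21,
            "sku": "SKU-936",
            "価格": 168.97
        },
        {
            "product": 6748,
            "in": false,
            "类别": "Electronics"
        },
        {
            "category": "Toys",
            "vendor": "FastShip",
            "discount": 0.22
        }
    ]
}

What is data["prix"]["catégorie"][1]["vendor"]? "TechCorp"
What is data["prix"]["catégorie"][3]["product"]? 3971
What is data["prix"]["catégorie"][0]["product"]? 4044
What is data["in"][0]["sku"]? "SKU-936"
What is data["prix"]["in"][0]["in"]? True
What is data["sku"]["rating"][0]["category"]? "Electronics"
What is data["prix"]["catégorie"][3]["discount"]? 0.2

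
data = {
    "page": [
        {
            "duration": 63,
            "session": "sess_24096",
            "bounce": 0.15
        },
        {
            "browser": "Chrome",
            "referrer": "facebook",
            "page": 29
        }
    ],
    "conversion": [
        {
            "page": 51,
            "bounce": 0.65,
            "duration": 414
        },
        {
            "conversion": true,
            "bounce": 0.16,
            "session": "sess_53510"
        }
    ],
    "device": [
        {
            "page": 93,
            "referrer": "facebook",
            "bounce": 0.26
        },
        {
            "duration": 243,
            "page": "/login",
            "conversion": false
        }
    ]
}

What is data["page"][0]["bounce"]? 0.15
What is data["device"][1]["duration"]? 243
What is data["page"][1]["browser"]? "Chrome"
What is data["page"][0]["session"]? "sess_24096"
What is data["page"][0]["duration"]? 63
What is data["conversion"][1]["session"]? "sess_53510"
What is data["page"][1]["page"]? 29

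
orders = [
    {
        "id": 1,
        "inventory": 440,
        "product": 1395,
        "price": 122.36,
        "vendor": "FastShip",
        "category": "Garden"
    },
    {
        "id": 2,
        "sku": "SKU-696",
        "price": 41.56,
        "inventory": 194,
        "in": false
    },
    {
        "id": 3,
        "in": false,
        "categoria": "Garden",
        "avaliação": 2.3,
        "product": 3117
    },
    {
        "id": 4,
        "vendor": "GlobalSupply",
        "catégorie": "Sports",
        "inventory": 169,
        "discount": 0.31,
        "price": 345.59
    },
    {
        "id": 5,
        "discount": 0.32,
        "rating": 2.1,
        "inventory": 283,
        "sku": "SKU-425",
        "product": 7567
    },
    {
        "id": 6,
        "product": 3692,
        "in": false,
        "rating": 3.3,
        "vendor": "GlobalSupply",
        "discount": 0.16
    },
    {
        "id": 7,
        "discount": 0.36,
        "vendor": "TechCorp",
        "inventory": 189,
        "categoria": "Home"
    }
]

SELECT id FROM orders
[1, 2, 3, 4, 5, 6, 7]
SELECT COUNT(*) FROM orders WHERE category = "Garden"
1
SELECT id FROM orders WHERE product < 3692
[1, 3]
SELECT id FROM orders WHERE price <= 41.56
[2]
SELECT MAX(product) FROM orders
7567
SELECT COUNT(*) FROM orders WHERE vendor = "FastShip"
1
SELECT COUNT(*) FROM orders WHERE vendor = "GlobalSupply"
2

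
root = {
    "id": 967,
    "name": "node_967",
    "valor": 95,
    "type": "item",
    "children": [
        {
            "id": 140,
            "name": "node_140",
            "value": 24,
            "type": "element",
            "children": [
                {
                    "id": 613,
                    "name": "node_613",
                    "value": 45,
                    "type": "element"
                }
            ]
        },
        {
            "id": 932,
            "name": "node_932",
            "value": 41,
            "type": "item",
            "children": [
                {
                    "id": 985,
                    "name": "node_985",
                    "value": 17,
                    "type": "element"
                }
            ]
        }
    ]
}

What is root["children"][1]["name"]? "node_932"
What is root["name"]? "node_967"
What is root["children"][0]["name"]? "node_140"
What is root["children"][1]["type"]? "item"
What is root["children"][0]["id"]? 140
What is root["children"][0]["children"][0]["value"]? 45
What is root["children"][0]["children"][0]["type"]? "element"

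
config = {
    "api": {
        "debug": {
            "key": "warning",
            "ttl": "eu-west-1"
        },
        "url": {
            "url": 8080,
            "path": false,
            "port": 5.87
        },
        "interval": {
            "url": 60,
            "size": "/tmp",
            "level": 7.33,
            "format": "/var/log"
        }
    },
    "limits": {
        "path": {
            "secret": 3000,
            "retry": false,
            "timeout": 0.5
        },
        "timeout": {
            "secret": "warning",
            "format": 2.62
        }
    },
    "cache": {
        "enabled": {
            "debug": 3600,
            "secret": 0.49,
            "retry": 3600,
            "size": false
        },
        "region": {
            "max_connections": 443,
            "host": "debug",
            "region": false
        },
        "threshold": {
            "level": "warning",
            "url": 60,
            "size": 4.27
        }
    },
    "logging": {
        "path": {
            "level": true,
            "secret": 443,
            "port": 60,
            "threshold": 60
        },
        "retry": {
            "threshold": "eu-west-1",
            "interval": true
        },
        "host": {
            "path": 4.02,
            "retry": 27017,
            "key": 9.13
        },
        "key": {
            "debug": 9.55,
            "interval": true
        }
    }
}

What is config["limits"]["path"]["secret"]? 3000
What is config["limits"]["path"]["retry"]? False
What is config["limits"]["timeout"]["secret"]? "warning"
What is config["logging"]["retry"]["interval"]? True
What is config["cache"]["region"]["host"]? "debug"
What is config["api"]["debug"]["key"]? "warning"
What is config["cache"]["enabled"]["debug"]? 3600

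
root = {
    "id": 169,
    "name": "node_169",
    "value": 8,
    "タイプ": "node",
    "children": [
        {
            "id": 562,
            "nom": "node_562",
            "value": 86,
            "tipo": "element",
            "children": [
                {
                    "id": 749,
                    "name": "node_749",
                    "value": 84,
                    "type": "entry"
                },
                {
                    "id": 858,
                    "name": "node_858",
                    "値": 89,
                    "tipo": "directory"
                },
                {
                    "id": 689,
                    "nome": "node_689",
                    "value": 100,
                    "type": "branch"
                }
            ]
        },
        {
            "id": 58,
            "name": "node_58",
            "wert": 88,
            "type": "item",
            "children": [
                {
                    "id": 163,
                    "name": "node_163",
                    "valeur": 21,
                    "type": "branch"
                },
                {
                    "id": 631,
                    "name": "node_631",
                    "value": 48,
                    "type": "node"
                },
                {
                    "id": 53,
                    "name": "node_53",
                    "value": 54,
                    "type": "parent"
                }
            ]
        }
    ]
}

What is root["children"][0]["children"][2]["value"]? 100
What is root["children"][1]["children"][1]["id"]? 631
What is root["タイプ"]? "node"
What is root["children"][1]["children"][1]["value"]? 48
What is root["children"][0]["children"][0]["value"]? 84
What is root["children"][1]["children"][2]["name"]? "node_53"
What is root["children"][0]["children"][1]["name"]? "node_858"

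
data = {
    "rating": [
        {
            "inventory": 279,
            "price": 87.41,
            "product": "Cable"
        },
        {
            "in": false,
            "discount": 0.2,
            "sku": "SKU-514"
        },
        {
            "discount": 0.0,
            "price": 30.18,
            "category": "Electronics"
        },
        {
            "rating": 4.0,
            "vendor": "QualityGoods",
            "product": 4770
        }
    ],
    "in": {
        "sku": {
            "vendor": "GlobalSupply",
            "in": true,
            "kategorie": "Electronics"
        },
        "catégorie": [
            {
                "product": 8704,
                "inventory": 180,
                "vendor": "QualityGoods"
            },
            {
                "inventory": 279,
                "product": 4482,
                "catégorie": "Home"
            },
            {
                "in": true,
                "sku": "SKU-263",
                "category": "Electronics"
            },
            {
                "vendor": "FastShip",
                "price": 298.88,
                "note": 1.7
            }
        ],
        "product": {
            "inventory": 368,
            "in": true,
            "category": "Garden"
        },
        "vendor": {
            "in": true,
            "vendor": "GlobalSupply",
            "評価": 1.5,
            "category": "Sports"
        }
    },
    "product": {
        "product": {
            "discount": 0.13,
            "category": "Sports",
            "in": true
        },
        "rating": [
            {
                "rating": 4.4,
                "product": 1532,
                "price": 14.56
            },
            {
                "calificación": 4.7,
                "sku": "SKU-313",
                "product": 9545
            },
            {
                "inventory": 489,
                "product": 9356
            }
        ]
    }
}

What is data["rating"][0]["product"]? "Cable"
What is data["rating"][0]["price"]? 87.41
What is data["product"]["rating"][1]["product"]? 9545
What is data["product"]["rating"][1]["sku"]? "SKU-313"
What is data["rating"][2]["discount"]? 0.0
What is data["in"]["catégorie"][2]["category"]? "Electronics"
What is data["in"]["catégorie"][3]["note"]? 1.7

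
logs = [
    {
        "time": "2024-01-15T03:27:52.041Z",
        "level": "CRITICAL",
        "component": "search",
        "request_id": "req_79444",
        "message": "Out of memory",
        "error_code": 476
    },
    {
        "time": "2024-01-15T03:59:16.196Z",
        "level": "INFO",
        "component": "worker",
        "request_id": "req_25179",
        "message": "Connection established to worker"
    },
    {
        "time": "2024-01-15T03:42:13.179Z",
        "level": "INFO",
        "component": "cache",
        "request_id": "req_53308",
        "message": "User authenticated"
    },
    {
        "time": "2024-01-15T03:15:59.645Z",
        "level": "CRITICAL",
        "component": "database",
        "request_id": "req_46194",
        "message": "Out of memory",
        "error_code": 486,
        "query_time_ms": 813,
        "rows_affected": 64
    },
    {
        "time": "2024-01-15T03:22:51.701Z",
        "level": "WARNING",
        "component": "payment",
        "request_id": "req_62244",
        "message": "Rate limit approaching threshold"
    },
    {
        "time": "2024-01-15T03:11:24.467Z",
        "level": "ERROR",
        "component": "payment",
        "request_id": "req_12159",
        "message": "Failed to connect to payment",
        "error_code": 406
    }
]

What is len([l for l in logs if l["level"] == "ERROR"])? 1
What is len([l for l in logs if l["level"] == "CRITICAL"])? 2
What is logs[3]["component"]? "database"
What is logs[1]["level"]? "INFO"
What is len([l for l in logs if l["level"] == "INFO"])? 2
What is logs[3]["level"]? "CRITICAL"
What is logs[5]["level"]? "ERROR"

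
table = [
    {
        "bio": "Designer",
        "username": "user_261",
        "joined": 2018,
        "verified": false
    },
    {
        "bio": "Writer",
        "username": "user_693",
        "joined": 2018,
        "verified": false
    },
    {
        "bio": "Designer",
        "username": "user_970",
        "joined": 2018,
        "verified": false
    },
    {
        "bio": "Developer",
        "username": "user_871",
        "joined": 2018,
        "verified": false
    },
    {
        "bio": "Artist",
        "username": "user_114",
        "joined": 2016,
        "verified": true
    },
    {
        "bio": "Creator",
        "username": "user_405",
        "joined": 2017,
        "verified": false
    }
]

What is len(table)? 6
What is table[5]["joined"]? 2017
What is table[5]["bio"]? "Creator"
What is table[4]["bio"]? "Artist"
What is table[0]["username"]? "user_261"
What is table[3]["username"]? "user_871"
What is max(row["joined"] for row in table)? 2018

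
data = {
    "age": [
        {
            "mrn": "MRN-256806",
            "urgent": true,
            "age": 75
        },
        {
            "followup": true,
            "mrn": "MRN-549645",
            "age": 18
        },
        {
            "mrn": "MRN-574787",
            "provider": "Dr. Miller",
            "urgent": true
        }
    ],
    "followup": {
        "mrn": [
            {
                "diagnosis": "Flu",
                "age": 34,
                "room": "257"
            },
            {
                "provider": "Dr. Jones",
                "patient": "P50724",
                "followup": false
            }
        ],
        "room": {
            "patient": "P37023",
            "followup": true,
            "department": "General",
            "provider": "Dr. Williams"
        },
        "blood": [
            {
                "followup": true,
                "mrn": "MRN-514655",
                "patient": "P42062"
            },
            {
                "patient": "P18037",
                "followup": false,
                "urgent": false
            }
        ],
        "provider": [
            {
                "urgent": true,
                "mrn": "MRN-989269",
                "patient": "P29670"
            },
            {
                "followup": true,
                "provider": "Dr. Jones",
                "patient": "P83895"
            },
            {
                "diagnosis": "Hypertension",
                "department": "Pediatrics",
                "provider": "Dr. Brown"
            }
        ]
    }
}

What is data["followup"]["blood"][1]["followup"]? False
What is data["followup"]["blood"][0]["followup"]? True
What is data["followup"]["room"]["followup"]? True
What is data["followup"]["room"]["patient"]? "P37023"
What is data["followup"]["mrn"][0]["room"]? "257"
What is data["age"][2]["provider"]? "Dr. Miller"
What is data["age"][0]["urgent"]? True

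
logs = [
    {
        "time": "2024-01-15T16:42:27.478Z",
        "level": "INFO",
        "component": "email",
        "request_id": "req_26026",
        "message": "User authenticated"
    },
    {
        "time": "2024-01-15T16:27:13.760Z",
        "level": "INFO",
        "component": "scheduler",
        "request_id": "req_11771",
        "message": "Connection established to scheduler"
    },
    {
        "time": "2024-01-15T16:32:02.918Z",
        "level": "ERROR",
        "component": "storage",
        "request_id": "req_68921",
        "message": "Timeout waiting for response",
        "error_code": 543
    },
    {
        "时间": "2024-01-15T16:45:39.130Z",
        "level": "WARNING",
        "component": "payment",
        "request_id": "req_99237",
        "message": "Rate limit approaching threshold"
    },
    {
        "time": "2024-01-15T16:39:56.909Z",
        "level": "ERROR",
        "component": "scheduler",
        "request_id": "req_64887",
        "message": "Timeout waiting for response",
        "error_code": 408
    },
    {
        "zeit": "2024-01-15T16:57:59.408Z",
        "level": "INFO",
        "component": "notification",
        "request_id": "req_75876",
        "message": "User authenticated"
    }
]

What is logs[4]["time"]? "2024-01-15T16:39:56.909Z"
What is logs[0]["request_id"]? "req_26026"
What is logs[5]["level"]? "INFO"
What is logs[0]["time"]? "2024-01-15T16:42:27.478Z"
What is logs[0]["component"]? "email"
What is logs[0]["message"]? "User authenticated"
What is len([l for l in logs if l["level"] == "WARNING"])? 1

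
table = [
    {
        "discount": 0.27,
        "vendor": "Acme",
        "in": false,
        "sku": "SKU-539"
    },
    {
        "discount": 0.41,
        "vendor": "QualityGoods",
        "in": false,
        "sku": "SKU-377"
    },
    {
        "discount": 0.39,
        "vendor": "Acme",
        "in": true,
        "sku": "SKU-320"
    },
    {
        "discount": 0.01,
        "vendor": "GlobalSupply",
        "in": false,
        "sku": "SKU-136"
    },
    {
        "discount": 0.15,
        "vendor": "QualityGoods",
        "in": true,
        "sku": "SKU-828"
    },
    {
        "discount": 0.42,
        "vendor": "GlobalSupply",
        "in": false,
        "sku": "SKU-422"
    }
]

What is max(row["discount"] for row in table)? 0.42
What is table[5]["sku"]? "SKU-422"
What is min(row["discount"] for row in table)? 0.01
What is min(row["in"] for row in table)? False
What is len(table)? 6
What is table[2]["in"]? True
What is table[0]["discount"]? 0.27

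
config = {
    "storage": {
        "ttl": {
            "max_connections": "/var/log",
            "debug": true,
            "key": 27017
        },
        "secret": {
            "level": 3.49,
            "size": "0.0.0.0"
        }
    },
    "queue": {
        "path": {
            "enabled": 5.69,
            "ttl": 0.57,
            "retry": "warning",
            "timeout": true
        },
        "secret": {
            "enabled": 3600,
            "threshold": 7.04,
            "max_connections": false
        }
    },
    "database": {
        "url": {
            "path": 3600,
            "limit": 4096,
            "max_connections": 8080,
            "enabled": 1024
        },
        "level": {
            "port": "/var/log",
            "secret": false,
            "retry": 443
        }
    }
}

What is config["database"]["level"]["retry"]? 443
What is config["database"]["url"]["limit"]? 4096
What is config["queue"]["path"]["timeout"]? True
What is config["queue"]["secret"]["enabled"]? 3600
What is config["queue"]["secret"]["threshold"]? 7.04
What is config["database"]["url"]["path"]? 3600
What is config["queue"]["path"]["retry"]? "warning"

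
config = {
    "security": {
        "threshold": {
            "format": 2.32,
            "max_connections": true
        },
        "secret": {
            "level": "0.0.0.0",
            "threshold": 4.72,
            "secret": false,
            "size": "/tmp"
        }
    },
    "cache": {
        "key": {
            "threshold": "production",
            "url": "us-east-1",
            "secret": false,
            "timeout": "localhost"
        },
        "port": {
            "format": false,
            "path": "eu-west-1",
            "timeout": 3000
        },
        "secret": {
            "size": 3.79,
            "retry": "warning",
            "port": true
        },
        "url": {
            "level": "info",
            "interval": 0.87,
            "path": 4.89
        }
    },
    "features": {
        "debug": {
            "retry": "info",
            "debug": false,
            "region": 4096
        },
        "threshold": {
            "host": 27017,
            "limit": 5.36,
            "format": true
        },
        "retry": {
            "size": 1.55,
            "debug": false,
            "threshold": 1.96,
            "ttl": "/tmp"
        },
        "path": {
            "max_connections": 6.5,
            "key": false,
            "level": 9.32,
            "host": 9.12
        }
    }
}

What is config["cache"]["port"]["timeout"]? 3000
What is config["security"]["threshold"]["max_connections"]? True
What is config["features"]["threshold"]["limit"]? 5.36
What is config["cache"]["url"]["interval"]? 0.87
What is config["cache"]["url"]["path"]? 4.89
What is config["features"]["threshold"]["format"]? True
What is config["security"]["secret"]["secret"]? False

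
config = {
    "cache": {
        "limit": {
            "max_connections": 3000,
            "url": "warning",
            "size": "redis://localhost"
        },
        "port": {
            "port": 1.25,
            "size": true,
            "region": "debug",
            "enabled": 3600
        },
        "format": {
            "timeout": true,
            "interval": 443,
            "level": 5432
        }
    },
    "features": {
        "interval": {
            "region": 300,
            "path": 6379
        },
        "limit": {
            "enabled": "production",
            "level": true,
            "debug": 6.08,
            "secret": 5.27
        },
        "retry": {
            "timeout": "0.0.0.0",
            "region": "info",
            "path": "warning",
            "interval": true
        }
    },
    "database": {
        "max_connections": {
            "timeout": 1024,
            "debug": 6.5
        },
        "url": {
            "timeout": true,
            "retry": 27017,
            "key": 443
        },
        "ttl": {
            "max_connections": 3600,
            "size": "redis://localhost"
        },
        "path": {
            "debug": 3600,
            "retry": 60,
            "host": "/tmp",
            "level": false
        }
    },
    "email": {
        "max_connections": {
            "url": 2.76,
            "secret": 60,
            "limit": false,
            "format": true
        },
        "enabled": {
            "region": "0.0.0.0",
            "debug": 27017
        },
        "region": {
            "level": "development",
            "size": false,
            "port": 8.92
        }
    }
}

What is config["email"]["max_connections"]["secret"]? 60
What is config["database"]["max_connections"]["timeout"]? 1024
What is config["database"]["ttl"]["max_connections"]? 3600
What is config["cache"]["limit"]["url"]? "warning"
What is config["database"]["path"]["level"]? False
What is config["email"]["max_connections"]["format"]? True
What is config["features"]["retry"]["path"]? "warning"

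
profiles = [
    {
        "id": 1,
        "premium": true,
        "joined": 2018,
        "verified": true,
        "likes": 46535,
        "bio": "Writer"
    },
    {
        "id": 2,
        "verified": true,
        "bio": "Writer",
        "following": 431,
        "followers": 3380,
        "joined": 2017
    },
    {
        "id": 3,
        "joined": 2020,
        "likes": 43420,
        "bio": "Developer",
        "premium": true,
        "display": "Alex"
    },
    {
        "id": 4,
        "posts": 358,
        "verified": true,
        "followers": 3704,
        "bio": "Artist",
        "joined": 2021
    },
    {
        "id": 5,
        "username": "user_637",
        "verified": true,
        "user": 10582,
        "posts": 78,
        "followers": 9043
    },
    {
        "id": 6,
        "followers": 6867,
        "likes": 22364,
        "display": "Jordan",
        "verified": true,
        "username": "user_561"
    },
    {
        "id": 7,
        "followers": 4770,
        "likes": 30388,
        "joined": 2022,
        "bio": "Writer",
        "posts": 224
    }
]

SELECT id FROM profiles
[1, 2, 3, 4, 5, 6, 7]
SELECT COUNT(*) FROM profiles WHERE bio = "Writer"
3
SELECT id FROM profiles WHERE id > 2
[3, 4, 5, 6, 7]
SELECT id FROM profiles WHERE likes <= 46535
[1, 3, 6, 7]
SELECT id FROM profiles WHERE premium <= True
[1, 3]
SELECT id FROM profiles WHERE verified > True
[]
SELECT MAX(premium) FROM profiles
True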